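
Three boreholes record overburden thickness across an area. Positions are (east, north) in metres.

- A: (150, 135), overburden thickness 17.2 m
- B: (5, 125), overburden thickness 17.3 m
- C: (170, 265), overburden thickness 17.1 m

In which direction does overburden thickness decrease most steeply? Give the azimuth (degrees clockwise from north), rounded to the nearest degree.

044°

Differences from A: to B (Δx, Δy, Δh) = (-145, -10, +0.1); to C = (20, 130, -0.1).
Solve a·Δx + b·Δy = Δd: det = (-145)·130 − 20·(-10) = -18650.
∂d/∂x = [(+0.1)·130 − (-0.1)·(-10)] / -18650 = -0.0006434
∂d/∂y = [(-145)·(-0.1) − 20·(+0.1)] / -18650 = -0.0006702
Steepest decrease is along −∇f: components (+0.0006434 E, +0.0006702 N).
Azimuth = atan2(+0.0006434, +0.0006702) = 43.8° ≈ 044°.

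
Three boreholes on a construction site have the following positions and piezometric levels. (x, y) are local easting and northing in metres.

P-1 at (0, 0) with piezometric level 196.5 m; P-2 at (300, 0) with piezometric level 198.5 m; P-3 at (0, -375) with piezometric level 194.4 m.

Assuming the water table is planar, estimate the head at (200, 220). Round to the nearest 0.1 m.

199.1 m

∂h/∂x = (198.5 − 196.5) / (300 − 0) = +0.006667
∂h/∂y = (194.4 − 196.5) / (-375 − 0) = +0.005600
h(200, 220) = 196.5 + (+0.006667)·(200) + (+0.005600)·(220) = 196.5 +1.333 +1.232 = 199.065 m.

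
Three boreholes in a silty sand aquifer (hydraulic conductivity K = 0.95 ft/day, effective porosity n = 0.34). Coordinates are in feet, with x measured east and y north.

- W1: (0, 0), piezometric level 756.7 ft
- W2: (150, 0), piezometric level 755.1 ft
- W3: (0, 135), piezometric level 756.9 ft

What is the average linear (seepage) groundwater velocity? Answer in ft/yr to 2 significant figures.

11 ft/yr

∂h/∂x = (755.1 − 756.7) / (150 − 0) = -0.01067
∂h/∂y = (756.9 − 756.7) / (135 − 0) = +0.001481
|∇h| = √(-0.01067² + 0.001481²) = 0.01077
Seepage velocity v = K·i/n = 0.95 × 0.01077 / 0.34 = 0.03009 ft/day = 10.99 ft/yr.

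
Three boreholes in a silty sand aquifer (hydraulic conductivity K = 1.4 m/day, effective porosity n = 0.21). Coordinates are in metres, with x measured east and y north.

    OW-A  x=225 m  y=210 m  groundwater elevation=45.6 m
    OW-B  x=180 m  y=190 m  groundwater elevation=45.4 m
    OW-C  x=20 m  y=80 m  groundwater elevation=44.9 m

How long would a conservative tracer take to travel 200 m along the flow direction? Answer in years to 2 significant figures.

With h = a·x + b·y + c and OW-A as origin, the differences give:
  (-45)·a + (-20)·b = -0.2
  (-205)·a + (-130)·b = -0.7
Eliminate b (×(-130) and ×(-20), subtract): 1750·a = 12.00 → a = ∂h/∂x = +0.006857
Back-substitute: b = ∂h/∂y = -0.005429.
|∇h| = √(0.006857² + -0.005429²) = 0.008746
Seepage velocity v = K·i/n = 1.4 × 0.008746 / 0.21 = 0.05831 m/day.
t = 200 / 0.05831 = 3430 days = 9.39 years.

9.4 years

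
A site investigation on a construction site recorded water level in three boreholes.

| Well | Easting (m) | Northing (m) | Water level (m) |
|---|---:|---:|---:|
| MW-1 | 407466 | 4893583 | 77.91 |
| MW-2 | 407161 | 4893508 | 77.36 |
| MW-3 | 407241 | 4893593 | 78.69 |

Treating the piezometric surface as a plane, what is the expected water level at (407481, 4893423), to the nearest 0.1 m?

75.0 m

Taking MW-1 as reference: MW-2−MW-1 = (-305, -75, -0.55); MW-3−MW-1 = (-225, 10, +0.78).
Solve a·Δx + b·Δy = Δh: det = (-305)·10 − (-225)·(-75) = -19925.
∂h/∂x = [(-0.55)·10 − (+0.78)·(-75)] / -19925 = -0.002660
∂h/∂y = [(-305)·(+0.78) − (-225)·(-0.55)] / -19925 = +0.01815
h(407481, 4893423) = 77.91 + (-0.002660)·(15) + (+0.01815)·(-160) = 77.91 -0.040 -2.904 = 74.966 m.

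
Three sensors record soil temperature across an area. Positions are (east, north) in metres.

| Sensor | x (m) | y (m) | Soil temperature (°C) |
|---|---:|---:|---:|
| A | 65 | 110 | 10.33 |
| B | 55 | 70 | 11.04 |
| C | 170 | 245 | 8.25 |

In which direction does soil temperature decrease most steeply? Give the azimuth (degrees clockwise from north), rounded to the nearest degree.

Differences from A: to B (Δx, Δy, Δh) = (-10, -40, +0.71); to C = (105, 135, -2.08).
Solve a·Δx + b·Δy = ΔT: det = (-10)·135 − 105·(-40) = 2850.
∂T/∂x = [(+0.71)·135 − (-2.08)·(-40)] / 2850 = +0.004439
∂T/∂y = [(-10)·(-2.08) − 105·(+0.71)] / 2850 = -0.01886
Steepest decrease is along −∇f: components (-0.004439 E, +0.01886 N).
Azimuth = atan2(-0.004439, +0.01886) = 346.8° ≈ 347°.

347°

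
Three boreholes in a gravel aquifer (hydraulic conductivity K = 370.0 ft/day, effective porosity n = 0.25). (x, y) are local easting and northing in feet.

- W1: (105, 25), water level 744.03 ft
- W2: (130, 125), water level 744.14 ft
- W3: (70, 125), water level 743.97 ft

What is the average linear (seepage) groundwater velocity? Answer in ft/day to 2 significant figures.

4.2 ft/day

With h = a·x + b·y + c and W1 as origin, the differences give:
  25·a + 100·b = +0.11
  (-35)·a + 100·b = -0.06
Eliminate b (×100 and ×100, subtract): 6000·a = 17.000 → a = ∂h/∂x = +0.002833
Back-substitute: b = ∂h/∂y = +0.0003917.
|∇h| = √(0.002833² + 0.0003917²) = 0.00286
Seepage velocity v = K·i/n = 370.0 × 0.00286 / 0.25 = 4.233 ft/day.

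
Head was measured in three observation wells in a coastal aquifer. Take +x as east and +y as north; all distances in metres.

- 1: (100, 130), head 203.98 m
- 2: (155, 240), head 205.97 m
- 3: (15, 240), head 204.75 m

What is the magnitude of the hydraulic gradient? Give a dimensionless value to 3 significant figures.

0.0163

With h = a·x + b·y + c and 1 as origin, the differences give:
  55·a + 110·b = +1.99
  (-85)·a + 110·b = +0.77
Eliminate b (×110 and ×110, subtract): 15400·a = 134.200 → a = ∂h/∂x = +0.008714
Back-substitute: b = ∂h/∂y = +0.01373.
|∇h| = √(0.008714² + 0.01373²) = 0.01626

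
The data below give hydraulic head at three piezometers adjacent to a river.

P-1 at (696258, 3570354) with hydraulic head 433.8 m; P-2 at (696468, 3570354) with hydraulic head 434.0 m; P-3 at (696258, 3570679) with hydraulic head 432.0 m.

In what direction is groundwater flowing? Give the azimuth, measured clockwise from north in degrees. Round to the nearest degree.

∂h/∂x = (434.0 − 433.8) / (696468 − 696258) = +0.0009524
∂h/∂y = (432.0 − 433.8) / (3570679 − 3570354) = -0.005538
Flow direction (−∇h) has components (-0.0009524 E, +0.005538 N).
Azimuth = atan2(E, N) = atan2(-0.0009524, +0.005538) = 350.2° ≈ 350°.

350°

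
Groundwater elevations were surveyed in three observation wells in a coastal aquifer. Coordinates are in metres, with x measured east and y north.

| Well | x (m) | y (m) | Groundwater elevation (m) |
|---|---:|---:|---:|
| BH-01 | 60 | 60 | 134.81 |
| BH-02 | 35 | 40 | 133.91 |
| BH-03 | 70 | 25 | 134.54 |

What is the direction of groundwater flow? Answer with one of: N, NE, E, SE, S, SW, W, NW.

Three-point gradient (reference BH-01): Δ to BH-02 = (-25, -20, -0.90), Δ to BH-03 = (10, -35, -0.27).
∂h/∂x = +0.02428, ∂h/∂y = +0.01465 (det = 1075).
Flow = −∇h = (-0.02428 east, -0.01465 north), which points southwest.

SW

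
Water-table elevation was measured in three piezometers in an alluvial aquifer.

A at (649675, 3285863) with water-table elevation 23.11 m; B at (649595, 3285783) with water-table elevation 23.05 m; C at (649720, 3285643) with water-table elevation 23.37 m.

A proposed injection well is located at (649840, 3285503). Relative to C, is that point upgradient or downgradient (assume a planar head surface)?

Three-point gradient (reference A): Δ to B = (-80, -80, -0.06), Δ to C = (45, -220, +0.26).
∂h/∂x = +0.001604, ∂h/∂y = -0.0008538 (det = 21200).
Head at (649840, 3285503) = 23.11 + (+0.001604)·(165) + (-0.0008538)·(-360) = 23.68 m.
That is higher than the 23.37 m at C, so the point is upgradient.

upgradient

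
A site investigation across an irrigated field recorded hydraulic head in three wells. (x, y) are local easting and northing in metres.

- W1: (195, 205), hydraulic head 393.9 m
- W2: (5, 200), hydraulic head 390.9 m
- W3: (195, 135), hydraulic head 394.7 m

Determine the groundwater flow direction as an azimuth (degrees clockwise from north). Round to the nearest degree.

With h = a·x + b·y + c and W1 as origin, the differences give:
  (-190)·a + (-5)·b = -3.0
  0·a + (-70)·b = +0.8
Eliminate b (×(-70) and ×(-5), subtract): 13300·a = 214.00 → a = ∂h/∂x = +0.01609
Back-substitute: b = ∂h/∂y = -0.01143.
Flow direction (−∇h) has components (-0.01609 E, +0.01143 N).
Azimuth = atan2(E, N) = atan2(-0.01609, +0.01143) = 305.4° ≈ 305°.

305°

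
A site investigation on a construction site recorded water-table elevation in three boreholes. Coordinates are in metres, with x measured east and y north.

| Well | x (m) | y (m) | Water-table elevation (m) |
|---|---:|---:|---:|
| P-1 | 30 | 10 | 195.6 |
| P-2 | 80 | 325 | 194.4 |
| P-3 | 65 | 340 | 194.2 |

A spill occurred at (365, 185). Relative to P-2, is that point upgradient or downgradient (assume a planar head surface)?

upgradient

Differences from P-1: to P-2 (Δx, Δy, Δh) = (50, 315, -1.2); to P-3 = (35, 330, -1.4).
Determinant of the coordinate differences = 50·330 − 35·315 = 5475.
∂h/∂x = [(-1.2)·330 − (-1.4)·315] / 5475 = +0.008219
∂h/∂y = [50·(-1.4) − 35·(-1.2)] / 5475 = -0.005114
Head at (365, 185) = 195.6 + (+0.008219)·(335) + (-0.005114)·(175) = 197.46 m.
That is higher than the 194.4 m at P-2, so the point is upgradient.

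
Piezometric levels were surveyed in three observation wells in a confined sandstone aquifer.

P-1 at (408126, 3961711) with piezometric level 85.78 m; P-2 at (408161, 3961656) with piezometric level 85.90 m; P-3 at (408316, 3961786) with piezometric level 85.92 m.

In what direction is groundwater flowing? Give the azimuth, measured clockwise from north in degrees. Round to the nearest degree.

317°

Taking P-1 as reference: P-2−P-1 = (35, -55, +0.12); P-3−P-1 = (190, 75, +0.14).
Determinant of the coordinate differences = 35·75 − 190·(-55) = 13075.
∂h/∂x = [(+0.12)·75 − (+0.14)·(-55)] / 13075 = +0.001277
∂h/∂y = [35·(+0.14) − 190·(+0.12)] / 13075 = -0.001369
Flow direction (−∇h) has components (-0.001277 E, +0.001369 N).
Azimuth = atan2(E, N) = atan2(-0.001277, +0.001369) = 317.0° ≈ 317°.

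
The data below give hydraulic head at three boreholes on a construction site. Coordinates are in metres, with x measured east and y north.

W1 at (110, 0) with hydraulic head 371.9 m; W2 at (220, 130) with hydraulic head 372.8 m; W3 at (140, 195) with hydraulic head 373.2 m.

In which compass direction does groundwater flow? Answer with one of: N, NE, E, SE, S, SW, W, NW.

Taking W1 as reference: W2−W1 = (110, 130, +0.9); W3−W1 = (30, 195, +1.3).
Solve a·Δx + b·Δy = Δh: det = 110·195 − 30·130 = 17550.
∂h/∂x = [(+0.9)·195 − (+1.3)·130] / 17550 = +0.0003704
∂h/∂y = [110·(+1.3) − 30·(+0.9)] / 17550 = +0.006610
Flow = −∇h = (-0.0003704 east, -0.006610 north), which points south.

S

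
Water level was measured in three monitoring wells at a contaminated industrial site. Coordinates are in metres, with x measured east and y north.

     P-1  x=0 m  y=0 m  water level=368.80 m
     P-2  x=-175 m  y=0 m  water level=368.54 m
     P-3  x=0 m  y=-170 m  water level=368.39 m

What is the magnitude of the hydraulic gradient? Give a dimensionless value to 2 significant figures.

∂h/∂x = (368.54 − 368.80) / (-175 − 0) = +0.001486
∂h/∂y = (368.39 − 368.80) / (-170 − 0) = +0.002412
|∇h| = √(0.001486² + 0.002412²) = 0.002833

0.0028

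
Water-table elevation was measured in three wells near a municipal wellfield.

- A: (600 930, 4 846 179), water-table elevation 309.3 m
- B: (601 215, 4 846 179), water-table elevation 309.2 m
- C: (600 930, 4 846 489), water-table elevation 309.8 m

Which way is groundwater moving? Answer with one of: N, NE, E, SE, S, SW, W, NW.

S

∂h/∂x = (309.2 − 309.3) / (601215 − 600930) = -0.0003509
∂h/∂y = (309.8 − 309.3) / (4846489 − 4846179) = +0.001613
Flow = −∇h = (+0.0003509 east, -0.001613 north), which points south.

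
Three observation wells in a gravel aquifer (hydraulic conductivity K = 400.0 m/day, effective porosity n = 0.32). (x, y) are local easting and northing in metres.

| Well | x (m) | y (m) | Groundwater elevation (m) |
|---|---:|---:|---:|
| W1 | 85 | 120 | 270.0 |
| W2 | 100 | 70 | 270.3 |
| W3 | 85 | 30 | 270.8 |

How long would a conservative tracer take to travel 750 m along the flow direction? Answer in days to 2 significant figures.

With h = a·x + b·y + c and W1 as origin, the differences give:
  15·a + (-50)·b = +0.3
  0·a + (-90)·b = +0.8
Eliminate b (×(-90) and ×(-50), subtract): -1350·a = 13.00 → a = ∂h/∂x = -0.009630
Back-substitute: b = ∂h/∂y = -0.008889.
|∇h| = √(-0.009630² + -0.008889²) = 0.01311
Seepage velocity v = K·i/n = 400.0 × 0.01311 / 0.32 = 16.39 m/day.
t = 750 / 16.39 = 45.76 days.

46 days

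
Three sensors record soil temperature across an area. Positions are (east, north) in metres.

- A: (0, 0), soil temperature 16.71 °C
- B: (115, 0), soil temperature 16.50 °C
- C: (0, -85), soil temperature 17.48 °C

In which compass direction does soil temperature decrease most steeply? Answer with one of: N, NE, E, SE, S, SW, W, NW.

N

∂T/∂x = (16.50 − 16.71) / (115 − 0) = -0.001826
∂T/∂y = (17.48 − 16.71) / (-85 − 0) = -0.009059
Steepest decrease is along −∇f = (+0.001826 E, +0.009059 N) → north.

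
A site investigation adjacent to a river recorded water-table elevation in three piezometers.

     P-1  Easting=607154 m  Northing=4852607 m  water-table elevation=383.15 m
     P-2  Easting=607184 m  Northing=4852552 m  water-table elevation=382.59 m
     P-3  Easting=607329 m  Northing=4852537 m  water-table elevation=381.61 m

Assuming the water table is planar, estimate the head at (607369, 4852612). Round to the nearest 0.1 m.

381.9 m

Taking P-1 as reference: P-2−P-1 = (30, -55, -0.56); P-3−P-1 = (175, -70, -1.54).
Solve a·Δx + b·Δy = Δh: det = 30·(-70) − 175·(-55) = 7525.
∂h/∂x = [(-0.56)·(-70) − (-1.54)·(-55)] / 7525 = -0.006047
∂h/∂y = [30·(-1.54) − 175·(-0.56)] / 7525 = +0.006884
h(607369, 4852612) = 383.15 + (-0.006047)·(215) + (+0.006884)·(5) = 383.15 -1.300 +0.034 = 381.884 m.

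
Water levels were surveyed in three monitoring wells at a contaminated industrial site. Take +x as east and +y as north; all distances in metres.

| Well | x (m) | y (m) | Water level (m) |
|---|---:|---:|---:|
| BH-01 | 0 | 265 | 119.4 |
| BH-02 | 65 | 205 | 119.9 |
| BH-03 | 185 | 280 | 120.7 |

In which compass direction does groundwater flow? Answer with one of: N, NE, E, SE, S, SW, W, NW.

Taking BH-01 as reference: BH-02−BH-01 = (65, -60, +0.5); BH-03−BH-01 = (185, 15, +1.3).
Solve a·Δx + b·Δy = Δh: det = 65·15 − 185·(-60) = 12075.
∂h/∂x = [(+0.5)·15 − (+1.3)·(-60)] / 12075 = +0.007081
∂h/∂y = [65·(+1.3) − 185·(+0.5)] / 12075 = -0.0006625
Flow = −∇h = (-0.007081 east, +0.0006625 north), which points west.

W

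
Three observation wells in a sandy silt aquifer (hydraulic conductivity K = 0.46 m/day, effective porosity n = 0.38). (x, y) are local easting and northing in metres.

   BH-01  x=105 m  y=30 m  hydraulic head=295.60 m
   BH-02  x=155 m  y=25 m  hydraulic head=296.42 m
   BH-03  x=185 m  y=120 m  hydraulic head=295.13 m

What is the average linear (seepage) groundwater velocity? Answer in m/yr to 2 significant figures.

10 m/yr

Differences from BH-01: to BH-02 (Δx, Δy, Δh) = (50, -5, +0.82); to BH-03 = (80, 90, -0.47).
Determinant of the coordinate differences = 50·90 − 80·(-5) = 4900.
∂h/∂x = [(+0.82)·90 − (-0.47)·(-5)] / 4900 = +0.01458
∂h/∂y = [50·(-0.47) − 80·(+0.82)] / 4900 = -0.01818
|∇h| = √(0.01458² + -0.01818²) = 0.0233
Seepage velocity v = K·i/n = 0.46 × 0.0233 / 0.38 = 0.02821 m/day = 10.3 m/yr.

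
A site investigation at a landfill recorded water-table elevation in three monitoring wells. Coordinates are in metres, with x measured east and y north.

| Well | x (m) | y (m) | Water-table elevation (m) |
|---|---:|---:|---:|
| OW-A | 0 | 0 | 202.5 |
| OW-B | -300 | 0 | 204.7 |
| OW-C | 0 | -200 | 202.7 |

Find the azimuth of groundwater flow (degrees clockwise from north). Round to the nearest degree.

∂h/∂x = (204.7 − 202.5) / (-300 − 0) = -0.007333
∂h/∂y = (202.7 − 202.5) / (-200 − 0) = -0.0010000
Flow direction (−∇h) has components (+0.007333 E, +0.0010000 N).
Azimuth = atan2(E, N) = atan2(+0.007333, +0.0010000) = 82.2° ≈ 082°.

082°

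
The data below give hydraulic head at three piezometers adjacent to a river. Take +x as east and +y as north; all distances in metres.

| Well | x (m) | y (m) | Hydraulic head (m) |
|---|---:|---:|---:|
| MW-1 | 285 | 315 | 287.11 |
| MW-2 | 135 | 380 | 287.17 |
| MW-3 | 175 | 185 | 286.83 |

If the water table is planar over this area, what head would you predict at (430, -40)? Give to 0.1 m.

Three-point gradient (reference MW-1): Δ to MW-2 = (-150, 65, +0.06), Δ to MW-3 = (-110, -130, -0.28).
∂h/∂x = +0.0003902, ∂h/∂y = +0.001824 (det = 26650).
h(430, -40) = 287.11 + (+0.0003902)·(145) + (+0.001824)·(-355) = 287.11 +0.057 -0.647 = 286.519 m.

286.5 m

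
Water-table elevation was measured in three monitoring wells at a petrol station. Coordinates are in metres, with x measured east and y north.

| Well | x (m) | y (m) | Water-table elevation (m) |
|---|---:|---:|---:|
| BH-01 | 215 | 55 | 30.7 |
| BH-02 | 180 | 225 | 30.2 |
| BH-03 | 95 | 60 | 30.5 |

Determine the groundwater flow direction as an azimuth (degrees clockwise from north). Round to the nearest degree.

Taking BH-01 as reference: BH-02−BH-01 = (-35, 170, -0.5); BH-03−BH-01 = (-120, 5, -0.2).
Solve a·Δx + b·Δy = Δh: det = (-35)·5 − (-120)·170 = 20225.
∂h/∂x = [(-0.5)·5 − (-0.2)·170] / 20225 = +0.001557
∂h/∂y = [(-35)·(-0.2) − (-120)·(-0.5)] / 20225 = -0.002621
Flow direction (−∇h) has components (-0.001557 E, +0.002621 N).
Azimuth = atan2(E, N) = atan2(-0.001557, +0.002621) = 329.3° ≈ 329°.

329°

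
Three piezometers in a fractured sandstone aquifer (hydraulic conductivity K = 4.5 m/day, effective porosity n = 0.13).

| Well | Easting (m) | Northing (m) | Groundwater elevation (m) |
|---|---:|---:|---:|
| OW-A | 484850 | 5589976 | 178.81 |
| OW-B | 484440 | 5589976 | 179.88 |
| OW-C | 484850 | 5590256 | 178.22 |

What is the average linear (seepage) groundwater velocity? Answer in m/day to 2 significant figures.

∂h/∂x = (179.88 − 178.81) / (484440 − 484850) = -0.002610
∂h/∂y = (178.22 − 178.81) / (5590256 − 5589976) = -0.002107
|∇h| = √(-0.002610² + -0.002107²) = 0.003354
Seepage velocity v = K·i/n = 4.5 × 0.003354 / 0.13 = 0.1161 m/day.

0.12 m/day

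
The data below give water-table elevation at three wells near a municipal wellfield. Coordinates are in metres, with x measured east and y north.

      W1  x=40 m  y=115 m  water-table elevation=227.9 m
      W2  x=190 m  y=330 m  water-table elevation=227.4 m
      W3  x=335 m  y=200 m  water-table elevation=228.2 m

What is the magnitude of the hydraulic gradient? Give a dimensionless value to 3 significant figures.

0.00435

With h = a·x + b·y + c and W1 as origin, the differences give:
  150·a + 215·b = -0.5
  295·a + 85·b = +0.3
Eliminate b (×85 and ×215, subtract): -50675·a = -107.00 → a = ∂h/∂x = +0.002111
Back-substitute: b = ∂h/∂y = -0.003799.
|∇h| = √(0.002111² + -0.003799²) = 0.004346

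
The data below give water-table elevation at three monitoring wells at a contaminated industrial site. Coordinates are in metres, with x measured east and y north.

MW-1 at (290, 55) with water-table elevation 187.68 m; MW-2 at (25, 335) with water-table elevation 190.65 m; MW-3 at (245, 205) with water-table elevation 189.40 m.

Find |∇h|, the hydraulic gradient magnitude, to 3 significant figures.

0.0119

Taking MW-1 as reference: MW-2−MW-1 = (-265, 280, +2.97); MW-3−MW-1 = (-45, 150, +1.72).
Determinant of the coordinate differences = (-265)·150 − (-45)·280 = -27150.
∂h/∂x = [(+2.97)·150 − (+1.72)·280] / -27150 = +0.001330
∂h/∂y = [(-265)·(+1.72) − (-45)·(+2.97)] / -27150 = +0.01187
|∇h| = √(0.001330² + 0.01187²) = 0.01194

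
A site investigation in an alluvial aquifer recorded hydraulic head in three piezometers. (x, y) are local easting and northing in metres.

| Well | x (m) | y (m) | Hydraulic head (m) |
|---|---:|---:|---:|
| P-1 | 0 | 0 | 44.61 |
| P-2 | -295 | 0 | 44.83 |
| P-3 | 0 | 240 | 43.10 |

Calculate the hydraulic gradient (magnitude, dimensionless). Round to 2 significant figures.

0.0063

∂h/∂x = (44.83 − 44.61) / (-295 − 0) = -0.0007458
∂h/∂y = (43.10 − 44.61) / (240 − 0) = -0.006292
|∇h| = √(-0.0007458² + -0.006292²) = 0.006336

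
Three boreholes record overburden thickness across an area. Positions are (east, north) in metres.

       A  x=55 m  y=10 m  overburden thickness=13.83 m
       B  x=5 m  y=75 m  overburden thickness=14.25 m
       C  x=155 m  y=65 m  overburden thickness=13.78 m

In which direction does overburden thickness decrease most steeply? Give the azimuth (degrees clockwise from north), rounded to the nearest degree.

146°

Three-point gradient (reference A): Δ to B = (-50, 65, +0.42), Δ to C = (100, 55, -0.05).
∂d/∂x = -0.002849, ∂d/∂y = +0.004270 (det = -9250).
Steepest decrease is along −∇f: components (+0.002849 E, -0.004270 N).
Azimuth = atan2(+0.002849, -0.004270) = 146.3° ≈ 146°.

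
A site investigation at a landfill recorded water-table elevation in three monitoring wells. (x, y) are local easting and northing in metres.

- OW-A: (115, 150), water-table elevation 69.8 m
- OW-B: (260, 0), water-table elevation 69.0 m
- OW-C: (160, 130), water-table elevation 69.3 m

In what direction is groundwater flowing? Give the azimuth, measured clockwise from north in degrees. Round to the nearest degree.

Taking OW-A as reference: OW-B−OW-A = (145, -150, -0.8); OW-C−OW-A = (45, -20, -0.5).
Solve a·Δx + b·Δy = Δh: det = 145·(-20) − 45·(-150) = 3850.
∂h/∂x = [(-0.8)·(-20) − (-0.5)·(-150)] / 3850 = -0.01532
∂h/∂y = [145·(-0.5) − 45·(-0.8)] / 3850 = -0.009481
Flow direction (−∇h) has components (+0.01532 E, +0.009481 N).
Azimuth = atan2(E, N) = atan2(+0.01532, +0.009481) = 58.3° ≈ 058°.

058°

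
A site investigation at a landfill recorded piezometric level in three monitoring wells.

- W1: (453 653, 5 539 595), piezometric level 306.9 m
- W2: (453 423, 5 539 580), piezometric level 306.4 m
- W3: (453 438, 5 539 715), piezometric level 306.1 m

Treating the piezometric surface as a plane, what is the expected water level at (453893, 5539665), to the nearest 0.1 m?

307.3 m

Differences from W1: to W2 (Δx, Δy, Δh) = (-230, -15, -0.5); to W3 = (-215, 120, -0.8).
Solve a·Δx + b·Δy = Δh: det = (-230)·120 − (-215)·(-15) = -30825.
∂h/∂x = [(-0.5)·120 − (-0.8)·(-15)] / -30825 = +0.002336
∂h/∂y = [(-230)·(-0.8) − (-215)·(-0.5)] / -30825 = -0.002482
h(453893, 5539665) = 306.9 + (+0.002336)·(240) + (-0.002482)·(70) = 306.9 +0.561 -0.174 = 307.287 m.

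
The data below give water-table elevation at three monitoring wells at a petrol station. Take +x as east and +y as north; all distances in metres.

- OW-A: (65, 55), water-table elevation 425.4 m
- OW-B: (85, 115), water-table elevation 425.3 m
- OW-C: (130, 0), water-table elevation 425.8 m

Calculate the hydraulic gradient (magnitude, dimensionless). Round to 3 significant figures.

With h = a·x + b·y + c and OW-A as origin, the differences give:
  20·a + 60·b = -0.1
  65·a + (-55)·b = +0.4
Eliminate b (×(-55) and ×60, subtract): -5000·a = -18.50 → a = ∂h/∂x = +0.003700
Back-substitute: b = ∂h/∂y = -0.002900.
|∇h| = √(0.003700² + -0.002900²) = 0.004701

0.00470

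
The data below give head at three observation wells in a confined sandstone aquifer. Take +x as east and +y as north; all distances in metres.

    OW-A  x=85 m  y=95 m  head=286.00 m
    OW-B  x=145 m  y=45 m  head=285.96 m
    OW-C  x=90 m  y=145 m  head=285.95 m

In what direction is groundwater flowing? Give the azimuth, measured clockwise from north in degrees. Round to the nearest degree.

058°

With h = a·x + b·y + c and OW-A as origin, the differences give:
  60·a + (-50)·b = -0.04
  5·a + 50·b = -0.05
Eliminate b (×50 and ×(-50), subtract): 3250·a = -4.500 → a = ∂h/∂x = -0.001385
Back-substitute: b = ∂h/∂y = -0.0008615.
Flow direction (−∇h) has components (+0.001385 E, +0.0008615 N).
Azimuth = atan2(E, N) = atan2(+0.001385, +0.0008615) = 58.1° ≈ 058°.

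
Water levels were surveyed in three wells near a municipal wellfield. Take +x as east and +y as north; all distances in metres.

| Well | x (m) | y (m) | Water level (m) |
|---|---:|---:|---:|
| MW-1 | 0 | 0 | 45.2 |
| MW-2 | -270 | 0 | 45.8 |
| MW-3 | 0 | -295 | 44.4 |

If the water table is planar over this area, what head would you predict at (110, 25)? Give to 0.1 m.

45.0 m

∂h/∂x = (45.8 − 45.2) / (-270 − 0) = -0.002222
∂h/∂y = (44.4 − 45.2) / (-295 − 0) = +0.002712
h(110, 25) = 45.2 + (-0.002222)·(110) + (+0.002712)·(25) = 45.2 -0.244 +0.068 = 45.023 m.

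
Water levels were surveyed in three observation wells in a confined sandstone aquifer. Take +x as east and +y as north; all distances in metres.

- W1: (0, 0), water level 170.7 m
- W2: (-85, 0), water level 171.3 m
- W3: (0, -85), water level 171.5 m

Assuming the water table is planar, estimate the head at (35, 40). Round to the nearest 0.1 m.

170.1 m

∂h/∂x = (171.3 − 170.7) / (-85 − 0) = -0.007059
∂h/∂y = (171.5 − 170.7) / (-85 − 0) = -0.009412
h(35, 40) = 170.7 + (-0.007059)·(35) + (-0.009412)·(40) = 170.7 -0.247 -0.376 = 170.076 m.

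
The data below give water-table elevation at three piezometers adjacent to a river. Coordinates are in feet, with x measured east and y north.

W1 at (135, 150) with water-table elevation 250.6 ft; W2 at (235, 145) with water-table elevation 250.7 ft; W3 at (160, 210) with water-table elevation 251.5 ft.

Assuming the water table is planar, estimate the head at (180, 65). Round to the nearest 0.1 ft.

With h = a·x + b·y + c and W1 as origin, the differences give:
  100·a + (-5)·b = +0.1
  25·a + 60·b = +0.9
Eliminate b (×60 and ×(-5), subtract): 6125·a = 10.50 → a = ∂h/∂x = +0.001714
Back-substitute: b = ∂h/∂y = +0.01429.
h(180, 65) = 250.6 + (+0.001714)·(45) + (+0.01429)·(-85) = 250.6 +0.077 -1.214 = 249.463 ft.

249.5 ft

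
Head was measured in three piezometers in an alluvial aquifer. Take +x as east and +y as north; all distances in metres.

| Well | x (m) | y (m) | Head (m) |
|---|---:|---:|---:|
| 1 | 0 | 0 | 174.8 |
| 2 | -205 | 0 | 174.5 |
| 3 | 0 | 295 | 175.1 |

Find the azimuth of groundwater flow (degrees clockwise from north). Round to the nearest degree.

∂h/∂x = (174.5 − 174.8) / (-205 − 0) = +0.001463
∂h/∂y = (175.1 − 174.8) / (295 − 0) = +0.001017
Flow direction (−∇h) has components (-0.001463 E, -0.001017 N).
Azimuth = atan2(E, N) = atan2(-0.001463, -0.001017) = 235.2° ≈ 235°.

235°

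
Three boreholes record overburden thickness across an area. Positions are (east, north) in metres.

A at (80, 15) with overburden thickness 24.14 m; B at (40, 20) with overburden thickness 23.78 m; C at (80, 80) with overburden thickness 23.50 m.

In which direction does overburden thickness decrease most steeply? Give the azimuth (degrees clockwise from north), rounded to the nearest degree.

Differences from A: to B (Δx, Δy, Δh) = (-40, 5, -0.36); to C = (0, 65, -0.64).
Solve a·Δx + b·Δy = Δd: det = (-40)·65 − 0·5 = -2600.
∂d/∂x = [(-0.36)·65 − (-0.64)·5] / -2600 = +0.007769
∂d/∂y = [(-40)·(-0.64) − 0·(-0.36)] / -2600 = -0.009846
Steepest decrease is along −∇f: components (-0.007769 E, +0.009846 N).
Azimuth = atan2(-0.007769, +0.009846) = 321.7° ≈ 322°.

322°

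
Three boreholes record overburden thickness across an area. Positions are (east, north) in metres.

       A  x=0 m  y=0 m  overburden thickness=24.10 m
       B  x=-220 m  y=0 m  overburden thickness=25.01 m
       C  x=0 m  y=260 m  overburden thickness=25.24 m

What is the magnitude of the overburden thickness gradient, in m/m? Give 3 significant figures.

0.00603 m/m

∂d/∂x = (25.01 − 24.10) / (-220 − 0) = -0.004136
∂d/∂y = (25.24 − 24.10) / (260 − 0) = +0.004385
|∇f| = √(-0.004136² + 0.004385²) = 0.006028 m/m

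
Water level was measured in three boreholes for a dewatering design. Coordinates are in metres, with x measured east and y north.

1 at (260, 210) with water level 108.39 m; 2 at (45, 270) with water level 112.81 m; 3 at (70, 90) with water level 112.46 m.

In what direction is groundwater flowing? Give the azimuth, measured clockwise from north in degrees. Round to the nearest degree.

087°

With h = a·x + b·y + c and 1 as origin, the differences give:
  (-215)·a + 60·b = +4.42
  (-190)·a + (-120)·b = +4.07
Eliminate b (×(-120) and ×60, subtract): 37200·a = -774.600 → a = ∂h/∂x = -0.02082
Back-substitute: b = ∂h/∂y = -0.0009476.
Flow direction (−∇h) has components (+0.02082 E, +0.0009476 N).
Azimuth = atan2(E, N) = atan2(+0.02082, +0.0009476) = 87.4° ≈ 087°.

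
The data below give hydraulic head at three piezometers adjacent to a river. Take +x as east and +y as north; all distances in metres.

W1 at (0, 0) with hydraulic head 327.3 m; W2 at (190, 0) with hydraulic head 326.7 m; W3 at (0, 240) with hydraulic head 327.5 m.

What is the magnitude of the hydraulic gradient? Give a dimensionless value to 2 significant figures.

0.0033

∂h/∂x = (326.7 − 327.3) / (190 − 0) = -0.003158
∂h/∂y = (327.5 − 327.3) / (240 − 0) = +0.0008333
|∇h| = √(-0.003158² + 0.0008333²) = 0.003266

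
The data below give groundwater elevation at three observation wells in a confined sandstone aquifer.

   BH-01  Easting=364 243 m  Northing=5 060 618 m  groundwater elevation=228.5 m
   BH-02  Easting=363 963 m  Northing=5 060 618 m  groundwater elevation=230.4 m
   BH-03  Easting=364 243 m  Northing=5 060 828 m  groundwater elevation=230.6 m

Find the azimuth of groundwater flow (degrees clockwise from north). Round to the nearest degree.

∂h/∂x = (230.4 − 228.5) / (363963 − 364243) = -0.006786
∂h/∂y = (230.6 − 228.5) / (5060828 − 5060618) = +0.010000
Flow direction (−∇h) has components (+0.006786 E, -0.010000 N).
Azimuth = atan2(E, N) = atan2(+0.006786, -0.010000) = 145.8° ≈ 146°.

146°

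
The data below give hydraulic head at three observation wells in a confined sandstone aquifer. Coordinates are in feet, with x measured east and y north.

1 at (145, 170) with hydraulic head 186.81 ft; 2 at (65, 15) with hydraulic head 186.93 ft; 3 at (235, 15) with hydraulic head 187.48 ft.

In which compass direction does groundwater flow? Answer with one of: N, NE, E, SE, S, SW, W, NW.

Taking 1 as reference: 2−1 = (-80, -155, +0.12); 3−1 = (90, -155, +0.67).
Determinant of the coordinate differences = (-80)·(-155) − 90·(-155) = 26350.
∂h/∂x = [(+0.12)·(-155) − (+0.67)·(-155)] / 26350 = +0.003235
∂h/∂y = [(-80)·(+0.67) − 90·(+0.12)] / 26350 = -0.002444
Flow = −∇h = (-0.003235 east, +0.002444 north), which points northwest.

NW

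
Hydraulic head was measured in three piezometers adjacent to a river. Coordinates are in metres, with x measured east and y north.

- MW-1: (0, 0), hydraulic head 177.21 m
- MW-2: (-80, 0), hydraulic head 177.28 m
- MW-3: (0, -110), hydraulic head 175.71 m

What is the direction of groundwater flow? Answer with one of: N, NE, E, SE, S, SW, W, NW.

S

∂h/∂x = (177.28 − 177.21) / (-80 − 0) = -0.0008750
∂h/∂y = (175.71 − 177.21) / (-110 − 0) = +0.01364
Flow = −∇h = (+0.0008750 east, -0.01364 north), which points south.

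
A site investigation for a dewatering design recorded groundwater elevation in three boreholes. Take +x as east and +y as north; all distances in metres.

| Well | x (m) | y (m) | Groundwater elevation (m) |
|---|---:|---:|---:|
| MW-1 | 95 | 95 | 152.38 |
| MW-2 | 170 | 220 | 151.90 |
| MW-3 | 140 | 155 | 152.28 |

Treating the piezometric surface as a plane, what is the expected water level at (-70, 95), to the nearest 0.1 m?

150.0 m

Taking MW-1 as reference: MW-2−MW-1 = (75, 125, -0.48); MW-3−MW-1 = (45, 60, -0.10).
Determinant of the coordinate differences = 75·60 − 45·125 = -1125.
∂h/∂x = [(-0.48)·60 − (-0.10)·125] / -1125 = +0.01449
∂h/∂y = [75·(-0.10) − 45·(-0.48)] / -1125 = -0.01253
h(-70, 95) = 152.38 + (+0.01449)·(-165) + (-0.01253)·(0) = 152.38 -2.391 -0.000 = 149.989 m.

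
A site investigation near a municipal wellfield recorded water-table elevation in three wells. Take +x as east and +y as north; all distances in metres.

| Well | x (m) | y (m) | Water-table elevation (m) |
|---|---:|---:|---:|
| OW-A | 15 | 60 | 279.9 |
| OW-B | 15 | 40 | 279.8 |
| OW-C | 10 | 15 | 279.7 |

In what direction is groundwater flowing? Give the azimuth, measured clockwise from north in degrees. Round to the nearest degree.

135°

Differences from OW-A: to OW-B (Δx, Δy, Δh) = (0, -20, -0.1); to OW-C = (-5, -45, -0.2).
Determinant of the coordinate differences = 0·(-45) − (-5)·(-20) = -100.
∂h/∂x = [(-0.1)·(-45) − (-0.2)·(-20)] / -100 = -0.005000
∂h/∂y = [0·(-0.2) − (-5)·(-0.1)] / -100 = +0.005000
Flow direction (−∇h) has components (+0.005000 E, -0.005000 N).
Azimuth = atan2(E, N) = atan2(+0.005000, -0.005000) = 135.0° ≈ 135°.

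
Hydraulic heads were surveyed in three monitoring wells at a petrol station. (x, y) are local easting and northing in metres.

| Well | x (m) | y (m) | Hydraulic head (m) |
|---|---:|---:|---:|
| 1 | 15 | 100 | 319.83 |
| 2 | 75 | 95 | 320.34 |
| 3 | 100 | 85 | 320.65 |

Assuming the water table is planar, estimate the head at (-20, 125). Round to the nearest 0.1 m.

With h = a·x + b·y + c and 1 as origin, the differences give:
  60·a + (-5)·b = +0.51
  85·a + (-15)·b = +0.82
Eliminate b (×(-15) and ×(-5), subtract): -475·a = -3.550 → a = ∂h/∂x = +0.007474
Back-substitute: b = ∂h/∂y = -0.01232.
h(-20, 125) = 319.83 + (+0.007474)·(-35) + (-0.01232)·(25) = 319.83 -0.262 -0.308 = 319.261 m.

319.3 m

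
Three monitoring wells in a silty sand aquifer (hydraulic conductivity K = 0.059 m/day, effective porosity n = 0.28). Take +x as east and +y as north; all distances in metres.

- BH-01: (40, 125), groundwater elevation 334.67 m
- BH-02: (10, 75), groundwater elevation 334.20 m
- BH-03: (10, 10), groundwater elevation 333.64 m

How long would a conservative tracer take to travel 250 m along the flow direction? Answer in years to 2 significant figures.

370 years

Three-point gradient (reference BH-01): Δ to BH-02 = (-30, -50, -0.47), Δ to BH-03 = (-30, -115, -1.03).
∂h/∂x = +0.001308, ∂h/∂y = +0.008615 (det = 1950).
|∇h| = √(0.001308² + 0.008615²) = 0.008714
Seepage velocity v = K·i/n = 0.059 × 0.008714 / 0.28 = 0.001836 m/day.
t = 250 / 0.001836 = 1.362e+05 days = 373 years.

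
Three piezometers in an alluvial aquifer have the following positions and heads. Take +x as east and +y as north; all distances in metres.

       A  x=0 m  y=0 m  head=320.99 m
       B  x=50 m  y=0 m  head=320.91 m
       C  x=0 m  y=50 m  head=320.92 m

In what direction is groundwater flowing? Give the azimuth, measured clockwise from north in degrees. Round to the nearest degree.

∂h/∂x = (320.91 − 320.99) / (50 − 0) = -0.001600
∂h/∂y = (320.92 − 320.99) / (50 − 0) = -0.001400
Flow direction (−∇h) has components (+0.001600 E, +0.001400 N).
Azimuth = atan2(E, N) = atan2(+0.001600, +0.001400) = 48.8° ≈ 049°.

049°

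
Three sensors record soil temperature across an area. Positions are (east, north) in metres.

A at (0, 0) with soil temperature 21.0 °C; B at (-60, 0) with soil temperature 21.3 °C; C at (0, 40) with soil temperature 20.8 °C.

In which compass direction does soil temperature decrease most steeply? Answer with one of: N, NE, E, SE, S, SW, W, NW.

NE

∂T/∂x = (21.3 − 21.0) / (-60 − 0) = -0.005000
∂T/∂y = (20.8 − 21.0) / (40 − 0) = -0.005000
Steepest decrease is along −∇f = (+0.005000 E, +0.005000 N) → northeast.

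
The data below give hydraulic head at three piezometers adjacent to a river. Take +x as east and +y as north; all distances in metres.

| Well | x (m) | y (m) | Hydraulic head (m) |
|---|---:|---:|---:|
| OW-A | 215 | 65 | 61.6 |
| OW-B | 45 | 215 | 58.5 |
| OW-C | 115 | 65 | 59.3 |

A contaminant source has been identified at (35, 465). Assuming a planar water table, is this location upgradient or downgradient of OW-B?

upgradient

With h = a·x + b·y + c and OW-A as origin, the differences give:
  (-170)·a + 150·b = -3.1
  (-100)·a + 0·b = -2.3
Eliminate b (×0 and ×150, subtract): 15000·a = 345.00 → a = ∂h/∂x = +0.02300
Back-substitute: b = ∂h/∂y = +0.005400.
Head at (35, 465) = 61.6 + (+0.02300)·(-180) + (+0.005400)·(400) = 59.62 m.
That is higher than the 58.5 m at OW-B, so the point is upgradient.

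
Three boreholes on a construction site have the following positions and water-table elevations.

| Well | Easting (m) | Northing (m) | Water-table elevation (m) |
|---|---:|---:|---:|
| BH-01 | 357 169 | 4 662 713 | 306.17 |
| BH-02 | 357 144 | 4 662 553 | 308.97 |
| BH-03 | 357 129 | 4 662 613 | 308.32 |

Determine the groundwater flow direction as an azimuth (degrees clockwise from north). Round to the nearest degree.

048°

Differences from BH-01: to BH-02 (Δx, Δy, Δh) = (-25, -160, +2.80); to BH-03 = (-40, -100, +2.15).
Solve a·Δx + b·Δy = Δh: det = (-25)·(-100) − (-40)·(-160) = -3900.
∂h/∂x = [(+2.80)·(-100) − (+2.15)·(-160)] / -3900 = -0.01641
∂h/∂y = [(-25)·(+2.15) − (-40)·(+2.80)] / -3900 = -0.01494
Flow direction (−∇h) has components (+0.01641 E, +0.01494 N).
Azimuth = atan2(E, N) = atan2(+0.01641, +0.01494) = 47.7° ≈ 048°.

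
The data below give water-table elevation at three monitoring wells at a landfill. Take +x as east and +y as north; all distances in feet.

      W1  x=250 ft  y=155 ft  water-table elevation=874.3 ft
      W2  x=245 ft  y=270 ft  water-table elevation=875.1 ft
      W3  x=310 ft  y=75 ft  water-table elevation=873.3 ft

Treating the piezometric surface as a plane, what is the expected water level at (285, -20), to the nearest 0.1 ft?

872.9 ft

Differences from W1: to W2 (Δx, Δy, Δh) = (-5, 115, +0.8); to W3 = (60, -80, -1.0).
Solve a·Δx + b·Δy = Δh: det = (-5)·(-80) − 60·115 = -6500.
∂h/∂x = [(+0.8)·(-80) − (-1.0)·115] / -6500 = -0.007846
∂h/∂y = [(-5)·(-1.0) − 60·(+0.8)] / -6500 = +0.006615
h(285, -20) = 874.3 + (-0.007846)·(35) + (+0.006615)·(-175) = 874.3 -0.275 -1.158 = 872.868 ft.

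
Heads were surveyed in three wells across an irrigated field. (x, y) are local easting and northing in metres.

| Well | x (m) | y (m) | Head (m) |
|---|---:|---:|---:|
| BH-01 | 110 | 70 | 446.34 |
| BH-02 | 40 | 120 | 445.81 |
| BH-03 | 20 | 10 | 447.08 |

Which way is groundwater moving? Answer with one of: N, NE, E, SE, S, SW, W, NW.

Differences from BH-01: to BH-02 (Δx, Δy, Δh) = (-70, 50, -0.53); to BH-03 = (-90, -60, +0.74).
Solve a·Δx + b·Δy = Δh: det = (-70)·(-60) − (-90)·50 = 8700.
∂h/∂x = [(-0.53)·(-60) − (+0.74)·50] / 8700 = -0.0005977
∂h/∂y = [(-70)·(+0.74) − (-90)·(-0.53)] / 8700 = -0.01144
Flow = −∇h = (+0.0005977 east, +0.01144 north), which points north.

N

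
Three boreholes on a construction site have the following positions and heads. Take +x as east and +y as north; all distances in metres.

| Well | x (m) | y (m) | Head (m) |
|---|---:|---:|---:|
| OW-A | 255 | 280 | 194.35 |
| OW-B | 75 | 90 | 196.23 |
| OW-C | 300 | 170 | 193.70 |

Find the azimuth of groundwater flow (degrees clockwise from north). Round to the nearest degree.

096°

Taking OW-A as reference: OW-B−OW-A = (-180, -190, +1.88); OW-C−OW-A = (45, -110, -0.65).
Determinant of the coordinate differences = (-180)·(-110) − 45·(-190) = 28350.
∂h/∂x = [(+1.88)·(-110) − (-0.65)·(-190)] / 28350 = -0.01165
∂h/∂y = [(-180)·(-0.65) − 45·(+1.88)] / 28350 = +0.001143
Flow direction (−∇h) has components (+0.01165 E, -0.001143 N).
Azimuth = atan2(E, N) = atan2(+0.01165, -0.001143) = 95.6° ≈ 096°.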